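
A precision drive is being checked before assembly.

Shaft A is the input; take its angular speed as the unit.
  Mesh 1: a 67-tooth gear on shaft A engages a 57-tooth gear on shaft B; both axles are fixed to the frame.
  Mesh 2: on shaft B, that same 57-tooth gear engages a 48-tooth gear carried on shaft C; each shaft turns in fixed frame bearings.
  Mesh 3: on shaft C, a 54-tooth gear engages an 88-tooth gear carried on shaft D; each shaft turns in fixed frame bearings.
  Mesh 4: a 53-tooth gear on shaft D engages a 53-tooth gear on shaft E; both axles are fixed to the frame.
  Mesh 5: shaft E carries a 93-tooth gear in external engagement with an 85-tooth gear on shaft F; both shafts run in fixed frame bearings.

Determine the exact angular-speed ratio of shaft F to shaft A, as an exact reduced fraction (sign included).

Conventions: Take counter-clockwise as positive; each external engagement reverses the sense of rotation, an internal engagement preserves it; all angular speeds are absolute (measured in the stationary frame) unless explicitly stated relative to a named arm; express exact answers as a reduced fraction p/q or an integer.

class = fixed-axis compound train [5 meshes; 5 ratios multiply, 5 sense flips]
mesh 1 [67T→57T]: running ratio 67/57, sense −
mesh 2 [57T→48T]: running ratio 67/48, sense +
mesh 3 [54T→88T]: running ratio 603/704, sense −
mesh 4 [53T→53T]: running ratio 603/704, sense +
mesh 5 [93T→85T]: running ratio 56079/59840, sense −
ω_out/ω_in = -56079/59840

-56079/59840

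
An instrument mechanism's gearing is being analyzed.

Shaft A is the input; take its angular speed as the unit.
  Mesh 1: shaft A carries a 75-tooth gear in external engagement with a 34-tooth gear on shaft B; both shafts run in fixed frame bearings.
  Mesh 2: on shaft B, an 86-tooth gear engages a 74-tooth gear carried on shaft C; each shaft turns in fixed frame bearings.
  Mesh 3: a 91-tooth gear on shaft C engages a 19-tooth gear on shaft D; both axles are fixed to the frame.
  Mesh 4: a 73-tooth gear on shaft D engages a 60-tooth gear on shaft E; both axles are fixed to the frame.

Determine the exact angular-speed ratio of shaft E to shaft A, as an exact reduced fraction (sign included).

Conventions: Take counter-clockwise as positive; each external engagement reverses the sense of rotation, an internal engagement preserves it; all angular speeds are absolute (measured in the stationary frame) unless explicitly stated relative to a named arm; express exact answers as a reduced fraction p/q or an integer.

1428245/95608

class = fixed-axis compound train [4 meshes; 4 ratios multiply, 4 sense flips]
mesh 1 [75T→34T]: running ratio 75/34, sense −
mesh 2 [86T→74T]: running ratio 3225/1258, sense +
mesh 3 [91T→19T]: running ratio 293475/23902, sense −
mesh 4 [73T→60T]: running ratio 1428245/95608, sense +
ω_out/ω_in = 1428245/95608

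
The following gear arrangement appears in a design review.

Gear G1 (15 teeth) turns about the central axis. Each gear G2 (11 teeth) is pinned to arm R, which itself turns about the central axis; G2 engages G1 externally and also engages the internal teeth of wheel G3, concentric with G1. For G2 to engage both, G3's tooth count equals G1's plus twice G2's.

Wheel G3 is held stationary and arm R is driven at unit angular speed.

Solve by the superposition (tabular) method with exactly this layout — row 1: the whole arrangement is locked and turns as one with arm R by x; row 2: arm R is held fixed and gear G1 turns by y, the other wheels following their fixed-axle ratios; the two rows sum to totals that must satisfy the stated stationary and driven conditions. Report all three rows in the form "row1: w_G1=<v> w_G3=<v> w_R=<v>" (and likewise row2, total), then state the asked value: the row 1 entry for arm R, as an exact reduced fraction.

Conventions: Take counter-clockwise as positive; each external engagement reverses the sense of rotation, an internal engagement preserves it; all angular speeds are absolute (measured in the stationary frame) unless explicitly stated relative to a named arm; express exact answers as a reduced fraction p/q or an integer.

planetary set (15T centre, 11T on arm, 37T internal) — Willis relation
row 1 — lock + rotate with arm: ω_sun = ω_ring = ω_arm = x
row 2 (arm held, sun turns y): ω_ring = −(15/37)·y, ω_arm = 0
boundary: total ω_ring = x − (15/37)·y = 0 and total ω_arm = x = 1  ⇒  y = 37/15, x = 1
row 2 ring = −(15/37)·37/15 = -1
totals (row 1 + row 2): sun 1 + 37/15 = 52/15, ring 1 + (-1) = 0, arm 1 + 0 = 1
asked cell (row1, arm) = 1

row1: w_G1=1 w_G3=1 w_R=1
row2: w_G1=37/15 w_G3=-1 w_R=0
total: w_G1=52/15 w_G3=0 w_R=1
asked value: 1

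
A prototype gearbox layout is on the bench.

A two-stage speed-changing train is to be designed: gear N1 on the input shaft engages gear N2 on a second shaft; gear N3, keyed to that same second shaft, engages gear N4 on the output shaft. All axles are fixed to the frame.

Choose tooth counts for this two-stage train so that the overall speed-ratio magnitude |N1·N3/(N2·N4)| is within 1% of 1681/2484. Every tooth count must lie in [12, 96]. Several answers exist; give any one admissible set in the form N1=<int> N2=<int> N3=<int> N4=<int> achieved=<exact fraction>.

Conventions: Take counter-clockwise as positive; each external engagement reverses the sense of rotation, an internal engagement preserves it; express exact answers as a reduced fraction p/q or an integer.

class = fixed-axis compound train [2-stage, 1681/2484 wanted]
target = 1681/2484 in lowest terms: an exact hit needs N1·N3 = k·1681 and N2·N4 = k·2484 for one integer k, every count in [12, 96]; additionally prefer no 1:1 stage (N1 ≠ N2, N3 ≠ N4)
k = 1: N1·N3 = 1681 = 41·41, N2·N4 = 2484 = 27·92
achieved = 41·41/(27·92) = 1681/2484; |achieved − target| = 0 ≤ 1681/248400 ✓

N1=41 N2=27 N3=41 N4=92 achieved=1681/2484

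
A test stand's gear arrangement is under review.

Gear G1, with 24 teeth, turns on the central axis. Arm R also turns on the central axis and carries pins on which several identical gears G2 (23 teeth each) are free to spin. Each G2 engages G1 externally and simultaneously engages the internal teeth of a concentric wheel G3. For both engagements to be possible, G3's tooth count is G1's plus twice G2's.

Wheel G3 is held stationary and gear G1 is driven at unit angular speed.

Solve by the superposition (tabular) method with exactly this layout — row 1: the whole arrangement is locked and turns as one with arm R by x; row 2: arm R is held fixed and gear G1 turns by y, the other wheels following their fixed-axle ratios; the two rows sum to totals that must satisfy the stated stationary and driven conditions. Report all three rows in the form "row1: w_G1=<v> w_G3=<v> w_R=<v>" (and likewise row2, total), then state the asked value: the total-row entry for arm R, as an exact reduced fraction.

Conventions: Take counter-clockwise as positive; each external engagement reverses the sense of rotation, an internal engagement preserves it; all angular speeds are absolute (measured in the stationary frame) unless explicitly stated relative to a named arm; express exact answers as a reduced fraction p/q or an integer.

class = planetary set [G3 = 24+2·23 = 70; Willis about the carrier]
row 1: whole set turns with the arm by x
row 2 — arm fixed, fixed-axis ratios: sun y, ring −(24/70)·y, arm 0
boundary: total ω_ring = x − (24/70)·y = 0 and total ω_sun = x + y = 1  ⇒  y = 35/47, x = 12/47
row 2 ring = −(24/70)·35/47 = -12/47
totals (row 1 + row 2): sun 12/47 + 35/47 = 1, ring 12/47 + (-12/47) = 0, arm 12/47 + 0 = 12/47
asked cell (total, arm) = 12/47

row1: w_G1=12/47 w_G3=12/47 w_R=12/47
row2: w_G1=35/47 w_G3=-12/47 w_R=0
total: w_G1=1 w_G3=0 w_R=12/47
asked value: 12/47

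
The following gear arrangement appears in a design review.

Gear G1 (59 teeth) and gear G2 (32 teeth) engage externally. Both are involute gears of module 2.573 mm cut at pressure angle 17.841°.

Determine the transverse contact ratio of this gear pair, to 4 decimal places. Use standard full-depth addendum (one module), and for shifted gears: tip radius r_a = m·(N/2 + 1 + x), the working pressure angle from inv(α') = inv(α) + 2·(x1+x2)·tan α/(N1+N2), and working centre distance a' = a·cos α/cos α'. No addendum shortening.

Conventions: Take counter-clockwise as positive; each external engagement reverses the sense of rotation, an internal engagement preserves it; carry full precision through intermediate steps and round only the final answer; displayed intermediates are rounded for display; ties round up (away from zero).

1.8441

topology: single-mesh involute geometry — m = 2.573, 59T/32T pair
base radii: r_b1 = 72.253331, r_b2 = 39.188247
tip radii: r_a1 = 78.476500, r_a2 = 43.741000
no profile shift: α' = α, a' = a
action lengths: √(r_a1²−r_b1²) = 30.627067, √(r_a2²−r_b2²) = 19.430809
base pitch p_b = π·m·cos α = 7.694594
CR = (30.627067 + 19.430809 − 117.071500·sin 17.84100°)/7.694594 = 1.844141
contact ratio ≈ 1.8441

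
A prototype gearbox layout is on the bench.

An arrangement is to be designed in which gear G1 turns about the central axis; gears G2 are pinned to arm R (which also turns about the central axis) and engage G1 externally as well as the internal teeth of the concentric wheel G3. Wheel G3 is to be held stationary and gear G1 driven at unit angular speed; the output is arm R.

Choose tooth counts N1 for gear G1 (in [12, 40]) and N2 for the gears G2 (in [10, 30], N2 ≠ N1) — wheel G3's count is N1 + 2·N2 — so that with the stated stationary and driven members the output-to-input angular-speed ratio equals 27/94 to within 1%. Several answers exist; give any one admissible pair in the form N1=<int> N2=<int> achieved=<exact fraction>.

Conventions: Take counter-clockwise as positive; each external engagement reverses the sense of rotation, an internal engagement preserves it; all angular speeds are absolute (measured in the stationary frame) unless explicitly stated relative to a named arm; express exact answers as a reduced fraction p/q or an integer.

class = planetary set [ratio 27/94 wanted; Willis about the carrier]
Willis with ω_ring = 0: ω_arm/ω_sun = N1/(N1+N3); set equal to 27/94  ⇒  N3/N1 = 1/(27/94) − 1 = 67/27
N3 = N1 + 2·N2  ⇒  N2/N1 = (N3/N1 − 1)/2 = (67/27 − 1)/2 = 20/27
smallest multiple with N1 ≥ 12 and N2 ≥ 10: k = 1  ⇒  N1 = 1·27 = 27, N2 = 1·20 = 20 (N1 ≤ 40, N2 ≤ 30, N2 ≠ N1 ✓), N3 = 27 + 2·20 = 67
check: N1/(N1+N3) with N1 = 27, N3 = 67 gives 27/94; |achieved − target| = 0 ≤ 27/9400 ✓

N1=27 N2=20 achieved=27/94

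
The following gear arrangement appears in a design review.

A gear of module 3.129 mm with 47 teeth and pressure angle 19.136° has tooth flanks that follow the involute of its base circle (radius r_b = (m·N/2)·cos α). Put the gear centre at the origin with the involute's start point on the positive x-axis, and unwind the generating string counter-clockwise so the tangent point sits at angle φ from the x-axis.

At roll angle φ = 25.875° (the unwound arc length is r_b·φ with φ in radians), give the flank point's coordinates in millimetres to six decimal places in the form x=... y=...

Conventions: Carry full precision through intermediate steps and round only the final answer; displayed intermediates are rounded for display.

recognized (one wheel, involute flank): single-mesh tooth geometry, m = 3.129, N = 47
pitch radius r_p = m·N/2 = 3.129·47/2 = 73.531500
base radius r_b = r_p·cos α = 73.531500·cos 19.136° = 69.468379
roll angle φ = 25.875° = 0.45160394 rad
x = r_b·(cos φ + φ·sin φ) = 76.195171
y = r_b·(sin φ − φ·cos φ) = 2.089565

x=76.195171 y=2.089565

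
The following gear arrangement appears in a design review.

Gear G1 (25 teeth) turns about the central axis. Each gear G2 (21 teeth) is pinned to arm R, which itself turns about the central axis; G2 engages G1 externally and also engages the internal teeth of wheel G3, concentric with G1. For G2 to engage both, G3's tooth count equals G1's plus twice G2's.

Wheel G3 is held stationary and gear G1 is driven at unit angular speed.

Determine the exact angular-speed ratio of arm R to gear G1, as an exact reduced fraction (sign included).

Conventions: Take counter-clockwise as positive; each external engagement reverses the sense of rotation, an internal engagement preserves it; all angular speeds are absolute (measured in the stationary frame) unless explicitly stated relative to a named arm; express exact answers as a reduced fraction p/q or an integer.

topology: planetary set — G1 25T / G2 21T / G3 67T, arm = carrier (Willis)
ring teeth: 25 + 2·21 = 67
25(ω_sun−ω_arm) = −67(ω_ring−ω_arm),  ω_ring = 0, ω_sun = 1
25(1−ω_arm) = −67(0−ω_arm)  ⇒  92·ω_arm = 25  ⇒  ω_arm = 25/92
ω_out/ω_in = 25/92

25/92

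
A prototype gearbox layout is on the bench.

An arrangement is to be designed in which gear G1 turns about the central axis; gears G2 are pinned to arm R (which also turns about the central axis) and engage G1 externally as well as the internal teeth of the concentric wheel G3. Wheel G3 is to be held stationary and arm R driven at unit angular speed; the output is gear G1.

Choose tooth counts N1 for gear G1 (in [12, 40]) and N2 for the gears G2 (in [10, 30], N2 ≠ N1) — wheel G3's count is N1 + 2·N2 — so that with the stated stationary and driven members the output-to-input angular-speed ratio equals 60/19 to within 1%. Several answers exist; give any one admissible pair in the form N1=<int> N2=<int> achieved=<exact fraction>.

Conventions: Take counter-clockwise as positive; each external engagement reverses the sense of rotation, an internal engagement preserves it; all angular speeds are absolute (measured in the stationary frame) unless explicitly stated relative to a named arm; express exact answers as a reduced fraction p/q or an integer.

N1=19 N2=11 achieved=60/19

planetary set to be sized for 60/19 (Willis relation)
Willis with ω_ring = 0: ω_sun/ω_arm = (N1+N3)/N1; set equal to 60/19  ⇒  N3/N1 = 60/19 − 1 = 41/19
N3 = N1 + 2·N2  ⇒  N2/N1 = (N3/N1 − 1)/2 = (41/19 − 1)/2 = 11/19
smallest multiple with N1 ≥ 12 and N2 ≥ 10: k = 1  ⇒  N1 = 1·19 = 19, N2 = 1·11 = 11 (N1 ≤ 40, N2 ≤ 30, N2 ≠ N1 ✓), N3 = 19 + 2·11 = 41
check: (N1+N3)/N1 with N1 = 19, N3 = 41 gives 60/19; |achieved − target| = 0 ≤ 3/95 ✓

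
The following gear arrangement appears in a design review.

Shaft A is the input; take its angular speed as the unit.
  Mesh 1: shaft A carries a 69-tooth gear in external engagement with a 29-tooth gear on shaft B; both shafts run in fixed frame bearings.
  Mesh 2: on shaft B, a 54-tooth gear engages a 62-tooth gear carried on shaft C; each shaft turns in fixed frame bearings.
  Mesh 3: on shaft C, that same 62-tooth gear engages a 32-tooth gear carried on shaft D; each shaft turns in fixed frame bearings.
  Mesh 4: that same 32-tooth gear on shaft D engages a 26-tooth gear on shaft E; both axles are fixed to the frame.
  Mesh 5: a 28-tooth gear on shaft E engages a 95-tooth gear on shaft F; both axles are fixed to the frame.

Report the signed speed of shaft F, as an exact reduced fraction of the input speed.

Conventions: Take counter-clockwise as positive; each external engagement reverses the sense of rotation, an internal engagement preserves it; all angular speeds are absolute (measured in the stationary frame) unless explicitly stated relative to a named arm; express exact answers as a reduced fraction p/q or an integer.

5-mesh fixed-axis compound train (all bearings frame-fixed)
mesh 1 [69T→29T]: |ω|/ω_in = 1×69/29 = 69/29, sense flips to −
mesh 2 [54T→62T]: |ω|/ω_in = (69/29)×54/62 = 1863/899, sense flips to +
mesh 3 [62T→32T]: |ω|/ω_in = (1863/899)×62/32 = 1863/464, sense flips to −
mesh 4 [32T→26T]: |ω|/ω_in = (1863/464)×32/26 = 1863/377, sense flips to +
mesh 5 [28T→95T]: |ω|/ω_in = (1863/377)×28/95 = 52164/35815, sense flips to −
signed output speed (× input speed) = -52164/35815

-52164/35815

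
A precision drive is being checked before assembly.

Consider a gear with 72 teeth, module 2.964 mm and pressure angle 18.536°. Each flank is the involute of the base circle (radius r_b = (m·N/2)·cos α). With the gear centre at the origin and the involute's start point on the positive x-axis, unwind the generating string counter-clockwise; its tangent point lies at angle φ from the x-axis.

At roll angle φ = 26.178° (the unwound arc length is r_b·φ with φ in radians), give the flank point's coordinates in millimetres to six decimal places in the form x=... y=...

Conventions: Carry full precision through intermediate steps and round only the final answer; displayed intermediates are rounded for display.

topology: single-mesh involute geometry — m = 2.964, N = 72
pitch radius r_p = m·N/2 = 2.964·72/2 = 106.704000
base radius r_b = r_p·cos α = 106.704000·cos 18.536° = 101.168634
roll angle φ = 26.178° = 0.45689229 rad
x = r_b·(cos φ + φ·sin φ) = 111.183421
y = r_b·(sin φ − φ·cos φ) = 3.149728

x=111.183421 y=3.149728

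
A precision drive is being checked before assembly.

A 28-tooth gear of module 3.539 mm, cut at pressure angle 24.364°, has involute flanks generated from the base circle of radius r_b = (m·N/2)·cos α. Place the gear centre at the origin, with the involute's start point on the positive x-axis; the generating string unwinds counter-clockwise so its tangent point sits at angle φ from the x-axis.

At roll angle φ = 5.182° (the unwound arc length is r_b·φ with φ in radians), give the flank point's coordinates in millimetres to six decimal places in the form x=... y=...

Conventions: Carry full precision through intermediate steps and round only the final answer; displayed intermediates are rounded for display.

single-mesh involute tooth geometry (28T wheel at module 3.539)
pitch radius r_p = m·N/2 = 3.539·28/2 = 49.546000
base radius r_b = r_p·cos α = 49.546000·cos 24.364° = 45.133584
roll angle φ = 5.182° = 0.09044296 rad
x = r_b·(cos φ + φ·sin φ) = 45.317801
y = r_b·(sin φ − φ·cos φ) = 0.011121

x=45.317801 y=0.011121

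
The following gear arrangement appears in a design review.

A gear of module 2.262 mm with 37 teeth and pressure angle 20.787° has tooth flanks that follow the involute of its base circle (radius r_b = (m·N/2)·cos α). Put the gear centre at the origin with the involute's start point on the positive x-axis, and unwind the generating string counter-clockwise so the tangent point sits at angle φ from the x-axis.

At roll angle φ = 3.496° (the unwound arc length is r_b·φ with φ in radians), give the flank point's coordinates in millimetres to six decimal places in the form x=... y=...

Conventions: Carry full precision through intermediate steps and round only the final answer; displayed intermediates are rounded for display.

x=39.195781 y=0.002961

class = single-mesh tooth geometry [base-circle involute, m = 2.262, 37T]
pitch radius r_p = m·N/2 = 2.262·37/2 = 41.847000
base radius r_b = r_p·cos α = 41.847000·cos 20.787° = 39.123021
roll angle φ = 3.496° = 0.06101671 rad
x = r_b·(cos φ + φ·sin φ) = 39.195781
y = r_b·(sin φ − φ·cos φ) = 0.002961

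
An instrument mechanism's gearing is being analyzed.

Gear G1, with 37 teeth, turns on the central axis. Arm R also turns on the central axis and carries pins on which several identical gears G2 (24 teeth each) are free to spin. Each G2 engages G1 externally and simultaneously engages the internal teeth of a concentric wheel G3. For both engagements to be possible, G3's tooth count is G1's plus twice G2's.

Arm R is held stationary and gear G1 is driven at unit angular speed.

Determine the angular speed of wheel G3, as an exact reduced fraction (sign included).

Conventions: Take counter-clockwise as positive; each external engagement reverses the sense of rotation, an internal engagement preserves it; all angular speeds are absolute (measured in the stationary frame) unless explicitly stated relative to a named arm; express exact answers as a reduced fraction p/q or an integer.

-37/85

class = planetary set [G3 = 37+2·24 = 85; Willis about the carrier]
ring teeth: 37 + 2·24 = 85
37(ω_sun−ω_arm) = −85(ω_ring−ω_arm),  ω_arm = 0, ω_sun = 1
ω_ring = 0 − (37/85)(1−0) = -37/85
exact speed ratio = -37/85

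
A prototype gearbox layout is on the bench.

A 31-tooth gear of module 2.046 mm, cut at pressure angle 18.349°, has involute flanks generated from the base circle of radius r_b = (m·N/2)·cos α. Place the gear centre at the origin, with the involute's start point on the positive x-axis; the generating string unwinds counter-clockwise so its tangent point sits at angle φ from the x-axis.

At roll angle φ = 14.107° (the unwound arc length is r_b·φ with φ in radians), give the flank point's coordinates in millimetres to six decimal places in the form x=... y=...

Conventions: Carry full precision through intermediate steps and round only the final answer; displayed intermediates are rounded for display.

x=30.999189 y=0.148852

topology: single-mesh involute geometry — m = 2.046, N = 31
pitch radius r_p = m·N/2 = 2.046·31/2 = 31.713000
base radius r_b = r_p·cos α = 31.713000·cos 18.349° = 30.100603
roll angle φ = 14.107° = 0.24621360 rad
x = r_b·(cos φ + φ·sin φ) = 30.999189
y = r_b·(sin φ − φ·cos φ) = 0.148852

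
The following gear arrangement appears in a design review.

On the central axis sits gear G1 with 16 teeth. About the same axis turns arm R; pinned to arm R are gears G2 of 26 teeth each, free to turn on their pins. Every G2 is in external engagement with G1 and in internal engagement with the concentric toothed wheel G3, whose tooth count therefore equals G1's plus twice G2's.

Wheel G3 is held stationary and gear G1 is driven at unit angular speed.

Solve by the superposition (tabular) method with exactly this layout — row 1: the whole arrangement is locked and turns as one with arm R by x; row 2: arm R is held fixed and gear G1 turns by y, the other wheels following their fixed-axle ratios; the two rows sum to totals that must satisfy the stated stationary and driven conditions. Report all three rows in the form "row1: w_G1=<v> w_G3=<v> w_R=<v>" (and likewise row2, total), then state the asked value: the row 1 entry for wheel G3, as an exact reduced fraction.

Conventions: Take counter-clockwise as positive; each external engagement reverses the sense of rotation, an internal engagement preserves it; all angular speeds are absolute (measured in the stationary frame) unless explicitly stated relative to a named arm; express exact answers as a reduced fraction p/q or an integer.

recognized (axles ride arm R): planetary set, 16/26/68 teeth
row 1: whole set turns with the arm by x
superposition row 2 [arm held]: sun y, ring −(16/68)·y, arm 0
boundary: total ω_ring = x − (16/68)·y = 0 and total ω_sun = x + y = 1  ⇒  y = 17/21, x = 4/21
row 2 ring = −(16/68)·17/21 = -4/21
totals (row 1 + row 2): sun 4/21 + 17/21 = 1, ring 4/21 + (-4/21) = 0, arm 4/21 + 0 = 4/21
asked cell (row1, ring) = 4/21

row1: w_G1=4/21 w_G3=4/21 w_R=4/21
row2: w_G1=17/21 w_G3=-4/21 w_R=0
total: w_G1=1 w_G3=0 w_R=4/21
asked value: 4/21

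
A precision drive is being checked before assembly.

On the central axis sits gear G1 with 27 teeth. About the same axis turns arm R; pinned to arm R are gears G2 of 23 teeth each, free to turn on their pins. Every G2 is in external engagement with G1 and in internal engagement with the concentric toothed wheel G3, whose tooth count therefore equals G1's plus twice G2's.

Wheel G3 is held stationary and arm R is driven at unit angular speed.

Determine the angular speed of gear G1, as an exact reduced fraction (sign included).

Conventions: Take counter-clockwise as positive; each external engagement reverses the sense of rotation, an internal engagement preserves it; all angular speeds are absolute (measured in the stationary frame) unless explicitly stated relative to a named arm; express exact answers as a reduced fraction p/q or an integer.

100/27

class = planetary set [G3 = 27+2·23 = 73; Willis about the carrier]
ring teeth: 27 + 2·23 = 73
27(ω_sun−ω_arm) = −73(ω_ring−ω_arm),  ω_ring = 0, ω_arm = 1
ω_sun = 1 − (73/27)(0−1) = 100/27
exact speed ratio = 100/27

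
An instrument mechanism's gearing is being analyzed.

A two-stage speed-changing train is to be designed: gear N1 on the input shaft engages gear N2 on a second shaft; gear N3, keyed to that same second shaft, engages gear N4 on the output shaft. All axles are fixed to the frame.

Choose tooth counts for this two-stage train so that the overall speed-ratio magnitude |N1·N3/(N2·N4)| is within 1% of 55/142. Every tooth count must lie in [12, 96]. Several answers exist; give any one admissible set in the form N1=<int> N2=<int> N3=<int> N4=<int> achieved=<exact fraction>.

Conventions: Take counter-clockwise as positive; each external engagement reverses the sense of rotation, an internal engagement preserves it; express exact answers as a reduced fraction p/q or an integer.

N1=15 N2=12 N3=22 N4=71 achieved=55/142

class = fixed-axis compound train [2-stage, 55/142 wanted]
target = 55/142 in lowest terms: an exact hit needs N1·N3 = k·55 and N2·N4 = k·142 for one integer k, every count in [12, 96]; additionally prefer no 1:1 stage (N1 ≠ N2, N3 ≠ N4)
k = 1…5: no 1:1-free in-range split of k·55 and k·142 into factor pairs; take k = 6
k = 6: N1·N3 = 330 = 15·22, N2·N4 = 852 = 12·71
achieved = 15·22/(12·71) = 55/142; |achieved − target| = 0 ≤ 11/2840 ✓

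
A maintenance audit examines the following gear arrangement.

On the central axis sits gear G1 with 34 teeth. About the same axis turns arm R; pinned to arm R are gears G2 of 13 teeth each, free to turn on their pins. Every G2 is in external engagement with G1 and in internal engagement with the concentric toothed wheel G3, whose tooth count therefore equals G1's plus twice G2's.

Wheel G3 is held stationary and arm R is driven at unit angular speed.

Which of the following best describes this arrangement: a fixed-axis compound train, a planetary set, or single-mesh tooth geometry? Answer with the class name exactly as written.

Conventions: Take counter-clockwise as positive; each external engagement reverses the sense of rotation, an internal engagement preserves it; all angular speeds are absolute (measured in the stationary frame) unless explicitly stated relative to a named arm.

planetary set

class = planetary set [G3 = 34+2·13 = 60; Willis about the carrier]
classification: planetary set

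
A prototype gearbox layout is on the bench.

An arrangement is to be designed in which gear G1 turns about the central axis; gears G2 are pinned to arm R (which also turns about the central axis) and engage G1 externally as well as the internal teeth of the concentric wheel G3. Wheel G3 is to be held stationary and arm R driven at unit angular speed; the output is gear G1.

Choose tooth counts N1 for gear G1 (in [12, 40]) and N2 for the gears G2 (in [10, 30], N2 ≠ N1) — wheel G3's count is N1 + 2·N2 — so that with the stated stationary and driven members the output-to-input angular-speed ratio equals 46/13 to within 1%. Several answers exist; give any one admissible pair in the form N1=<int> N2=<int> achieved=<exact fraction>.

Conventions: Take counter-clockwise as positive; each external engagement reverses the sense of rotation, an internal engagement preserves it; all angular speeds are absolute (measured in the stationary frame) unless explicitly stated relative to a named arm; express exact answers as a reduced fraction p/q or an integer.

N1=13 N2=10 achieved=46/13

design class (target 46/13): planetary set
Willis with ω_ring = 0: ω_sun/ω_arm = (N1+N3)/N1; set equal to 46/13  ⇒  N3/N1 = 46/13 − 1 = 33/13
N3 = N1 + 2·N2  ⇒  N2/N1 = (N3/N1 − 1)/2 = (33/13 − 1)/2 = 10/13
smallest multiple with N1 ≥ 12 and N2 ≥ 10: k = 1  ⇒  N1 = 1·13 = 13, N2 = 1·10 = 10 (N1 ≤ 40, N2 ≤ 30, N2 ≠ N1 ✓), N3 = 13 + 2·10 = 33
check: (N1+N3)/N1 with N1 = 13, N3 = 33 gives 46/13; |achieved − target| = 0 ≤ 23/650 ✓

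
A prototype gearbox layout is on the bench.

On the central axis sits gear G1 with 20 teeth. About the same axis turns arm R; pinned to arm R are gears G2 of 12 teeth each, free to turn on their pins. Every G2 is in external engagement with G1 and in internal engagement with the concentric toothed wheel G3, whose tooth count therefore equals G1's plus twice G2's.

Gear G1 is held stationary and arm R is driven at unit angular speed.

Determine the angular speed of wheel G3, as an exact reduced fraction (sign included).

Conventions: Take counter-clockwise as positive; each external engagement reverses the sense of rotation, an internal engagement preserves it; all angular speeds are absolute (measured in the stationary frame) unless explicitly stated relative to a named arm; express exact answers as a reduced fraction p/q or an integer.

16/11

class = planetary set [G3 = 20+2·12 = 44; Willis about the carrier]
ring teeth: 20 + 2·12 = 44
20(ω_sun−ω_arm) = −44(ω_ring−ω_arm),  ω_sun = 0, ω_arm = 1
ω_ring = 1 − (20/44)(0−1) = 16/11
exact speed ratio = 16/11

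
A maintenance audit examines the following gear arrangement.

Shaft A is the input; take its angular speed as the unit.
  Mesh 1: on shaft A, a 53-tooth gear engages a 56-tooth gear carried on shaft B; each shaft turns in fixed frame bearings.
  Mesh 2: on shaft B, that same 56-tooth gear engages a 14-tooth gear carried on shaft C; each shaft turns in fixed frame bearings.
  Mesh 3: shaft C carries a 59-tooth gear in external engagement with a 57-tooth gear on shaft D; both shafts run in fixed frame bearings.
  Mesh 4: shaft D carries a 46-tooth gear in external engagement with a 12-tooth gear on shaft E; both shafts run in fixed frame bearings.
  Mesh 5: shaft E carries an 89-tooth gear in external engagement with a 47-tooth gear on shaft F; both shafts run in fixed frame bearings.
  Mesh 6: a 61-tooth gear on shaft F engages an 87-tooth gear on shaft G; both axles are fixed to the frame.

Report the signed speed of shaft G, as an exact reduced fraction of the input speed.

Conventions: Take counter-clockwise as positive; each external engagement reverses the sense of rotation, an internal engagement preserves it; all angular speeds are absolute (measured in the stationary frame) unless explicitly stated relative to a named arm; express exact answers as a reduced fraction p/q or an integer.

6-mesh fixed-axis compound train (all bearings frame-fixed)
mesh 1 [53T→56T]: |ω|/ω_in = 1×53/56 = 53/56, sense flips to −
mesh 2 [56T→14T]: |ω|/ω_in = (53/56)×56/14 = 53/14, sense flips to +
mesh 3 [59T→57T]: |ω|/ω_in = (53/14)×59/57 = 3127/798, sense flips to −
mesh 4 [46T→12T]: |ω|/ω_in = (3127/798)×46/12 = 71921/4788, sense flips to +
mesh 5 [89T→47T]: |ω|/ω_in = (71921/4788)×89/47 = 6400969/225036, sense flips to −
mesh 6 [61T→87T]: |ω|/ω_in = (6400969/225036)×61/87 = 390459109/19578132, sense flips to +
signed output speed (× input speed) = 390459109/19578132

390459109/19578132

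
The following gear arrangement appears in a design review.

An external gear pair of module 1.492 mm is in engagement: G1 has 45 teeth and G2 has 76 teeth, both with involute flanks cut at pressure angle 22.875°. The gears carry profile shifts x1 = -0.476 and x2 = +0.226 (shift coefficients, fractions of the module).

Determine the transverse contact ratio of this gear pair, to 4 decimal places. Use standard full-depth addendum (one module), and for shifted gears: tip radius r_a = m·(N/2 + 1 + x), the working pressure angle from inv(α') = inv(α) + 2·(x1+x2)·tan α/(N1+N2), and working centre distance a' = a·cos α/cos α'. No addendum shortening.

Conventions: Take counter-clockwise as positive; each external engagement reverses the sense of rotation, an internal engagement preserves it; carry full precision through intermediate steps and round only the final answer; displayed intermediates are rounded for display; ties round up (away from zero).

class = single-mesh tooth geometry [involute pair 45T × 76T, m = 1.492]
base radii: r_b1 = 30.929891, r_b2 = 52.237149
tip radii: r_a1 = 34.351808, r_a2 = 58.525192
inv(α') = inv(22.875°) + 2·(-0.476+0.226)·tan α/(45+76) = 0.02091498  ⇒  α' = 22.29779°
a' = a·cos α / cos α' = 90.2660·cos 22.875°/cos 22.29779° = 89.888511
action lengths: √(r_a1²−r_b1²) = 14.946189, √(r_a2²−r_b2²) = 26.390876
base pitch p_b = π·m·cos α = 4.318627
CR = (14.946189 + 26.390876 − 89.888511·sin 22.29779°)/4.318627 = 1.674496
contact ratio ≈ 1.6745

1.6745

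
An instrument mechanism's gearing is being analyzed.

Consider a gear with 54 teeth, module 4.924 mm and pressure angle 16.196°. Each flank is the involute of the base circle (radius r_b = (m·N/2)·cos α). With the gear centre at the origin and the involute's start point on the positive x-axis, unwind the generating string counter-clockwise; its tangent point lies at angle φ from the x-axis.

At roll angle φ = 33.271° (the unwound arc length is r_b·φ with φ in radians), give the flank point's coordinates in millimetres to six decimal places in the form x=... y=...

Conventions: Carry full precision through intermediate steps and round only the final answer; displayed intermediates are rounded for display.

topology: single-mesh involute geometry — m = 4.924, N = 54
pitch radius r_p = m·N/2 = 4.924·54/2 = 132.948000
base radius r_b = r_p·cos α = 132.948000·cos 16.196° = 127.671714
roll angle φ = 33.271° = 0.58068850 rad
x = r_b·(cos φ + φ·sin φ) = 147.416231
y = r_b·(sin φ − φ·cos φ) = 8.055407

x=147.416231 y=8.055407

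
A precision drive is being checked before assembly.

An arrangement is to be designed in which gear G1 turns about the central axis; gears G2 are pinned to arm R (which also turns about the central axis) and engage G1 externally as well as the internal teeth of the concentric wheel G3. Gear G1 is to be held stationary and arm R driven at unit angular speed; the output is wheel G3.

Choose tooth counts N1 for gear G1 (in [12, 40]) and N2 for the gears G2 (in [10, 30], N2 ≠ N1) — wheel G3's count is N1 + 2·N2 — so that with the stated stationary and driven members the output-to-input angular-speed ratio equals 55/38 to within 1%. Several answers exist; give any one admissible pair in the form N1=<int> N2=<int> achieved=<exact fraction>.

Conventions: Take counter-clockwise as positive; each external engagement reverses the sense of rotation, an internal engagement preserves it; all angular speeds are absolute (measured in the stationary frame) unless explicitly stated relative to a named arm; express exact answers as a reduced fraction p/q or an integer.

N1=34 N2=21 achieved=55/38

class = planetary set [ratio 55/38 wanted; Willis about the carrier]
Willis with ω_sun = 0: ω_ring/ω_arm = (N1+N3)/N3; set equal to 55/38  ⇒  N3/N1 = 1/(55/38 − 1) = 38/17
N3 = N1 + 2·N2  ⇒  N2/N1 = (N3/N1 − 1)/2 = (38/17 − 1)/2 = 21/34
smallest multiple with N1 ≥ 12 and N2 ≥ 10: k = 1  ⇒  N1 = 1·34 = 34, N2 = 1·21 = 21 (N1 ≤ 40, N2 ≤ 30, N2 ≠ N1 ✓), N3 = 34 + 2·21 = 76
check: (N1+N3)/N3 with N1 = 34, N3 = 76 gives 55/38; |achieved − target| = 0 ≤ 11/760 ✓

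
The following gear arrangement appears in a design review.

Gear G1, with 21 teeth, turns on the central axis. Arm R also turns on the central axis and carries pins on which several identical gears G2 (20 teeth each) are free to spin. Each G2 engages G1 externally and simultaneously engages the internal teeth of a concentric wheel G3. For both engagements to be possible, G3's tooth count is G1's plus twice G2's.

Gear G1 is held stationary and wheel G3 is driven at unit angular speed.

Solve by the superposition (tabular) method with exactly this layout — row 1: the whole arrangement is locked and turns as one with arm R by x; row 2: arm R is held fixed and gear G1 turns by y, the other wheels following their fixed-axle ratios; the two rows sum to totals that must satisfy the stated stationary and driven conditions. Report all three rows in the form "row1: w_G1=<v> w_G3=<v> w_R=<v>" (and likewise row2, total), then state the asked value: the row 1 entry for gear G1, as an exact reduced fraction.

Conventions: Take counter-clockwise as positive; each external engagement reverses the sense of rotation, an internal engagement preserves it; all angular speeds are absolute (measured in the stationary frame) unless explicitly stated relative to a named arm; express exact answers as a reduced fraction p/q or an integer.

class = planetary set [G3 = 21+2·20 = 61; Willis about the carrier]
row 1: whole set turns with the arm by x
row 2 (arm held, sun turns y): ω_ring = −(21/61)·y, ω_arm = 0
boundary: total ω_sun = x + y = 0 and total ω_ring = x − (21/61)·y = 1  ⇒  y = -61/82, x = 61/82
row 2 ring = −(21/61)·(-61/82) = 21/82
totals (row 1 + row 2): sun 61/82 + (-61/82) = 0, ring 61/82 + 21/82 = 1, arm 61/82 + 0 = 61/82
asked cell (row1, sun) = 61/82

row1: w_G1=61/82 w_G3=61/82 w_R=61/82
row2: w_G1=-61/82 w_G3=21/82 w_R=0
total: w_G1=0 w_G3=1 w_R=61/82
asked value: 61/82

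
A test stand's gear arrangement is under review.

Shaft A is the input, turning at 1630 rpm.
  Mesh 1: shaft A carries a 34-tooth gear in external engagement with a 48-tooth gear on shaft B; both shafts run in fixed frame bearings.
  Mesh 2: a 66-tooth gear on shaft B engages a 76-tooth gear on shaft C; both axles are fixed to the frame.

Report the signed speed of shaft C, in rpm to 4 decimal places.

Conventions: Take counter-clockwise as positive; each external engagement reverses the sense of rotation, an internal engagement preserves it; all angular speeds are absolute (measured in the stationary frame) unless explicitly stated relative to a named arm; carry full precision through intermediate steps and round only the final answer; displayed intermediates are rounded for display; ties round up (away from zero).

2-mesh fixed-axis compound train (all bearings frame-fixed)
mesh 1 [34T→48T]: ω = 1630.0000×34/48 = 1154.5833 rpm, sense flips to −
mesh 2 [66T→76T]: ω = 1154.5833×66/76 = 1002.6645 rpm, sense flips to +
signed output speed = +1002.6645 rpm

+1002.6645 rpm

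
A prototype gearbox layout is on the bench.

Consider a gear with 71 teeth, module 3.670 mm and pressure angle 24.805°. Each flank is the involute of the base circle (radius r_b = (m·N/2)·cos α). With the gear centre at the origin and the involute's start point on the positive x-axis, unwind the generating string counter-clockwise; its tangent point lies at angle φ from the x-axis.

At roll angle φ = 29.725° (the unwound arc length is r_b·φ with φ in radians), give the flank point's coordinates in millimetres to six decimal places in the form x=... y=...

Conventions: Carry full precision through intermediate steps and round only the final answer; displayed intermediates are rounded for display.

x=133.125655 y=5.357946

class = single-mesh tooth geometry [base-circle involute, m = 3.670, 71T]
pitch radius r_p = m·N/2 = 3.670·71/2 = 130.285000
base radius r_b = r_p·cos α = 130.285000·cos 24.805° = 118.265019
roll angle φ = 29.725° = 0.51879912 rad
x = r_b·(cos φ + φ·sin φ) = 133.125655
y = r_b·(sin φ − φ·cos φ) = 5.357946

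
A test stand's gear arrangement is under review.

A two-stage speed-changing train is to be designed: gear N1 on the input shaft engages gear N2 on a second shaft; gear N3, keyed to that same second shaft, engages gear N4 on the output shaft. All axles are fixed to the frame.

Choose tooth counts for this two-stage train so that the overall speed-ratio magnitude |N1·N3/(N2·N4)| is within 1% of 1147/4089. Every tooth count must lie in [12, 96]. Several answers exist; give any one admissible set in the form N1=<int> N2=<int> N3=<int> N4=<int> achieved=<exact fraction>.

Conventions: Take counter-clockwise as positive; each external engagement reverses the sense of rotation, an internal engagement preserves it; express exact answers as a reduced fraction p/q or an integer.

class = fixed-axis compound train [2-stage, 1147/4089 wanted]
target = 1147/4089 in lowest terms: an exact hit needs N1·N3 = k·1147 and N2·N4 = k·4089 for one integer k, every count in [12, 96]; additionally prefer no 1:1 stage (N1 ≠ N2, N3 ≠ N4)
k = 1: N1·N3 = 1147 = 31·37, N2·N4 = 4089 = 47·87
achieved = 31·37/(47·87) = 1147/4089; |achieved − target| = 0 ≤ 1147/408900 ✓

N1=31 N2=47 N3=37 N4=87 achieved=1147/4089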